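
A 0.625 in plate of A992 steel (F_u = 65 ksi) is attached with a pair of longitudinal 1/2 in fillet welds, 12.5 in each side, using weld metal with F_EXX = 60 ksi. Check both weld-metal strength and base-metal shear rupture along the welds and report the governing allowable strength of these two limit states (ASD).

t_e = 0.707 × 0.5 = 0.3535 in; L = 25 in.
Weld metal: R_n/Ω = (1/2.0) × 0.6 × 60 × 0.3535 × 25 = 159.1 kip.
Base metal (shear rupture): R_n/Ω = (1/2.0) × 0.6 × 65 × 0.625 × 25 = 304.7 kip.
Governing: weld metal.

R_n/Ω ≈ 159 kip (weld metal governs)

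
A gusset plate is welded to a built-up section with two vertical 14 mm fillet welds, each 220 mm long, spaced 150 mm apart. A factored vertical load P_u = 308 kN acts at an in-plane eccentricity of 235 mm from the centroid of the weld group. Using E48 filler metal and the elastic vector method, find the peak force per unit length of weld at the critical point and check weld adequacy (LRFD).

E48XX → F_EXX = 480 MPa.
Total weld length L_w = 440 mm. Treat welds as unit-width lines.
Polar moment about centroid: J = 2[d³/12 + d(b/2)²] = 2[220³/12 + 220×75²] = 4250000 mm³.
Direct shear f_v = P/L_w = 308×10³ / 440 = 700 N/mm (vertical).
Torsion M = P·e = 308×10³ × 235 = 72380000 N·mm.
Critical point at (x, y) = (75, 110) from centroid. f_tx = M·y/J = 1874 N/mm; f_ty = M·x/J = 1277 N/mm.
Resultant f_max = √[f_tx² + (f_v + f_ty)²] = √[1874² + (700 + 1277)²] = 2724 N/mm.
Capacity per unit length: φr_n = 0.75 × 0.6 × 480 × (0.707 × 14) = 2138 N/mm.
2724 > 2138 → NOT adequate.

f_max ≈ 2720 N/mm; NOT adequate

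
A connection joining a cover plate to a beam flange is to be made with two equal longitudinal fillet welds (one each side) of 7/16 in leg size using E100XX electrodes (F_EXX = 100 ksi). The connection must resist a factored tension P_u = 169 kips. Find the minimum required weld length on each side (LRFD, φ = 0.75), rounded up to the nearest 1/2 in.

L = 6.5 in on each side

Throat t_e = 0.707 × 0.4375 = 0.3093 in.
φr_n = 0.75 × 0.6 × 100 × 0.3093 = 13.92 kips/in.
L_req = P_u / φr_n = 169 / 13.92 = 12.14 in total.
Per side: 12.14 / 2 = 6.071 in.
Round up → use L = 6.5 in on each side.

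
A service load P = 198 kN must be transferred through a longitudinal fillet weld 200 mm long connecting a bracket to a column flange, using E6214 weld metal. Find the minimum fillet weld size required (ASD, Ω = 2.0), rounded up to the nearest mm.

E62XX → F_EXX = 620 MPa.
Total weld length L = 200 mm.
Required throat t_e = P × Ω / (0.6 F_EXX × L) = 198 × 2.0 / (0.6 × 620 × 200 × 10⁻³) = 5.323 mm.
Required leg w = t_e / 0.707 = 7.528 mm → use 8 mm.

w = 8 mm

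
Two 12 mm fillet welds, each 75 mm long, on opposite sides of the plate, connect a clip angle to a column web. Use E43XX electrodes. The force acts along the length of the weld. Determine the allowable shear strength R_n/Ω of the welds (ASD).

R_n/Ω ≈ 164 kN

E43XX → F_EXX = 430 MPa.
Effective throat t_e = 0.707 × 12 = 8.484 mm.
Total length L = 150 mm; A_we = 8.484 × 150 = 1273 mm².
F_nw = 0.6 F_EXX = 0.6 × 430 = 258 MPa.
R_n = 258 × 1273 × 10⁻³ = 328.3 kN; R_n/Ω = 328.3/2.0 = 164.2 kN.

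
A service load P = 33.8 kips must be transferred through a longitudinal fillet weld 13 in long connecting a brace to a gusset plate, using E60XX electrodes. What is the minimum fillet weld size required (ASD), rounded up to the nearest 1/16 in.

w = 1/4 in

E60XX → F_EXX = 60 ksi.
Total weld length L = 13 in.
Required throat t_e = P × Ω / (0.6 F_EXX × L) = 33.8 × 2.0 / (0.6 × 60 × 13) = 0.1444 in.
Required leg w = t_e / 0.707 = 0.2043 in → use 1/4 in.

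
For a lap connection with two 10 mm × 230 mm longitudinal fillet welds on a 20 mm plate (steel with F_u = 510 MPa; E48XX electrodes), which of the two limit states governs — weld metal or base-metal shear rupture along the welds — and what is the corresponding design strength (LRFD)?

φR_n ≈ 702 kN (weld metal governs)

E48XX → F_EXX = 480 MPa.
t_e = 0.707 × 10 = 7.07 mm; L = 460 mm.
Weld metal: φR_n = 0.75 × 0.6 × 480 × 7.07 × 460 × 10⁻³ = 702.5 kN.
Base metal (shear rupture): φR_n = 0.75 × 0.6 × 510 × 20 × 460 × 10⁻³ = 2111 kN.
Governing: weld metal.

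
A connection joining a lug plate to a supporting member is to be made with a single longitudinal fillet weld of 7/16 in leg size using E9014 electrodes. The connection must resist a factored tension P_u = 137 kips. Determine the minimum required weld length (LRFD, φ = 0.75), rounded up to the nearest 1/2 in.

L = 11 in

E90XX → F_EXX = 90 ksi.
Throat t_e = 0.707 × 0.4375 = 0.3093 in.
φr_n = 0.75 × 0.6 × 90 × 0.3093 = 12.53 kips/in.
L_req = P_u / φr_n = 137 / 12.53 = 10.94 in total.
Round up → use L = 11 in.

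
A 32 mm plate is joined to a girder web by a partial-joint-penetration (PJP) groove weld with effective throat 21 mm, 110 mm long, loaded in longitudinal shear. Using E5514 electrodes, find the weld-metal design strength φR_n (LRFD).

E55XX → F_EXX = 550 MPa.
Effective throat (given) t_e = 21 mm.
A_we = 21 × 110 = 2310 mm².
F_nw = 0.6 F_EXX = 330 MPa.
φR_n = 0.75 × 330 × 2310 × 10⁻³ = 571.7 kN.

φR_n ≈ 572 kN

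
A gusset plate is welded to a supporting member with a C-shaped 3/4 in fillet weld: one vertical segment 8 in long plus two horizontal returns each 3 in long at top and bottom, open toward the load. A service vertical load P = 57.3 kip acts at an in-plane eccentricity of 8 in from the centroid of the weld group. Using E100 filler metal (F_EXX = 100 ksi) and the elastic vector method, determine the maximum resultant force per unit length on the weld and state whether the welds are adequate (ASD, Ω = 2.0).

Total weld length L_w = 14 in. Treat welds as unit-width lines.
Centroid: x̄ = 2×3×1.5 / 14 = 0.6429 in from the vertical weld.
Polar moment about centroid: J = I_x + I_y = [8³/12 + 2×3×4²] + [8×0.6429² + 2(3³/12 + 3×0.8571²)] = 150.9 in³.
Direct shear f_v = P/L_w = 57.3 / 14 = 4.093 kip/in (vertical).
Torsion M = P·e = 57.3 × 8 = 458.4 kip·in.
Critical point at (x, y) = (2.357, 4) from centroid. f_tx = M·y/J = 12.15 kip/in; f_ty = M·x/J = 7.161 kip/in.
Resultant f_max = √[f_tx² + (f_v + f_ty)²] = √[12.15² + (4.093 + 7.161)²] = 16.56 kip/in.
Capacity per unit length: r_n/Ω = (1/2.0) × 0.6 × 100 × (0.707 × 0.75) = 15.91 kip/in.
16.56 > 15.91 → NOT adequate.

f_max ≈ 16.6 kip/in; NOT adequate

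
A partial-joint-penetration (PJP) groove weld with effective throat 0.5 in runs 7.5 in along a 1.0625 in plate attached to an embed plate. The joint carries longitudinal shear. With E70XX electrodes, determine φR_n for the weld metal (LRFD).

E70XX → F_EXX = 70 ksi.
Effective throat (given) t_e = 0.5 in.
A_we = 0.5 × 7.5 = 3.75 in².
F_nw = 0.6 F_EXX = 42 ksi.
φR_n = 0.75 × 42 × 3.75 = 118.1 kip.

φR_n ≈ 118 kip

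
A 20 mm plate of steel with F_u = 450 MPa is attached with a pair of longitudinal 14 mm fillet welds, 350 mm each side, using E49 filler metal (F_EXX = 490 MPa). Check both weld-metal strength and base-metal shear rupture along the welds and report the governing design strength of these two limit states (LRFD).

φR_n ≈ 1530 kN (weld metal governs)

t_e = 0.707 × 14 = 9.898 mm; L = 700 mm.
Weld metal: φR_n = 0.75 × 0.6 × 490 × 9.898 × 700 × 10⁻³ = 1528 kN.
Base metal (shear rupture): φR_n = 0.75 × 0.6 × 450 × 20 × 700 × 10⁻³ = 2835 kN.
Governing: weld metal.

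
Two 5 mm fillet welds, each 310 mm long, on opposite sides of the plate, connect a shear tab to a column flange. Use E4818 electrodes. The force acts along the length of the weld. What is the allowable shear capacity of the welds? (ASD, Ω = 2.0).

R_n/Ω ≈ 316 kN

E48XX → F_EXX = 480 MPa.
Effective throat t_e = 0.707 × 5 = 3.535 mm.
Total length L = 620 mm; A_we = 3.535 × 620 = 2192 mm².
F_nw = 0.6 F_EXX = 0.6 × 480 = 288 MPa.
R_n = 288 × 2192 × 10⁻³ = 631.2 kN; R_n/Ω = 631.2/2.0 = 315.6 kN.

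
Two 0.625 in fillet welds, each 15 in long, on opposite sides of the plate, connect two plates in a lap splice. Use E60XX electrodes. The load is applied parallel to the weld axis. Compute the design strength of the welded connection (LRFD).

φR_n ≈ 358 kip

E60XX → F_EXX = 60 ksi.
Effective throat t_e = 0.707 × 0.625 = 0.4419 in.
Total length L = 30 in; A_we = 0.4419 × 30 = 13.26 in².
F_nw = 0.6 F_EXX = 0.6 × 60 = 36 ksi.
φR_n = 0.75 × 36 × 13.26 = 357.9 kip.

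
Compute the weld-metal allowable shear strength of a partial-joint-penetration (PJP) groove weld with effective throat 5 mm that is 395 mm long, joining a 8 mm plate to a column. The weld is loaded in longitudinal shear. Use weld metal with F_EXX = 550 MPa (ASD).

Effective throat (given) t_e = 5 mm.
A_we = 5 × 395 = 1975 mm².
F_nw = 0.6 F_EXX = 330 MPa.
R_n/Ω = (330 × 1975) / 2.0 × 10⁻³ = 325.9 kN.

R_n/Ω ≈ 326 kN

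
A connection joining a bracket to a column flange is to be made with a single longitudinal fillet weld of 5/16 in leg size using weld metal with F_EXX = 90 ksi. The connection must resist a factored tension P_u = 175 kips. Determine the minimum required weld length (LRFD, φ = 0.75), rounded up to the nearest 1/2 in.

Throat t_e = 0.707 × 0.3125 = 0.2209 in.
φr_n = 0.75 × 0.6 × 90 × 0.2209 = 8.948 kips/in.
L_req = P_u / φr_n = 175 / 8.948 = 19.56 in total.
Round up → use L = 20 in.

L = 20 in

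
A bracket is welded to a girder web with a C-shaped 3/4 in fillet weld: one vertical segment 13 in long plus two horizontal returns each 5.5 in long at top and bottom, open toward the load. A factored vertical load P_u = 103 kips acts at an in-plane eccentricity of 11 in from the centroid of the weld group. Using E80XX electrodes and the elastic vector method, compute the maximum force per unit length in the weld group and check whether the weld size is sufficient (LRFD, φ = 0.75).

E80XX → F_EXX = 80 ksi.
Total weld length L_w = 24 in. Treat welds as unit-width lines.
Centroid: x̄ = 2×5.5×2.75 / 24 = 1.26 in from the vertical weld.
Polar moment about centroid: J = I_x + I_y = [13³/12 + 2×5.5×6.5²] + [13×1.26² + 2(5.5³/12 + 5.5×1.49²)] = 720.6 in³.
Direct shear f_v = P/L_w = 103 / 24 = 4.292 kip/in (vertical).
Torsion M = P·e = 103 × 11 = 1133 kip·in.
Critical point at (x, y) = (4.24, 6.5) from centroid. f_tx = M·y/J = 10.22 kip/in; f_ty = M·x/J = 6.666 kip/in.
Resultant f_max = √[f_tx² + (f_v + f_ty)²] = √[10.22² + (4.292 + 6.666)²] = 14.98 kip/in.
Capacity per unit length: φr_n = 0.75 × 0.6 × 80 × (0.707 × 0.75) = 19.09 kip/in.
14.98 ≤ 19.09 → adequate.

f_max ≈ 15 kip/in; adequate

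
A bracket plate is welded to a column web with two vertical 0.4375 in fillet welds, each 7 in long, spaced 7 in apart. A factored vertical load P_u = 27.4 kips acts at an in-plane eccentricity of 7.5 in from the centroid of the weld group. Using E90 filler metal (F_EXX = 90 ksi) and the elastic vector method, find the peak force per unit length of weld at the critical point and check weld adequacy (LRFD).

f_max ≈ 5.99 kip/in; adequate

Total weld length L_w = 14 in. Treat welds as unit-width lines.
Polar moment about centroid: J = 2[d³/12 + d(b/2)²] = 2[7³/12 + 7×3.5²] = 228.7 in³.
Direct shear f_v = P/L_w = 27.4 / 14 = 1.957 kip/in (vertical).
Torsion M = P·e = 27.4 × 7.5 = 205.5 kip·in.
Critical point at (x, y) = (3.5, 3.5) from centroid. f_tx = M·y/J = 3.145 kip/in; f_ty = M·x/J = 3.145 kip/in.
Resultant f_max = √[f_tx² + (f_v + f_ty)²] = √[3.145² + (1.957 + 3.145)²] = 5.994 kip/in.
Capacity per unit length: φr_n = 0.75 × 0.6 × 90 × (0.707 × 0.4375) = 12.53 kip/in.
5.994 ≤ 12.53 → adequate.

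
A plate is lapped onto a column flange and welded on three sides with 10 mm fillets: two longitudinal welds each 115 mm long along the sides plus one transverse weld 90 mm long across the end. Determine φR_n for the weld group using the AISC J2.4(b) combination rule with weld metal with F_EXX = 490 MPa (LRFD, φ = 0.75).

φR_n ≈ 515 kN

t_e = 0.707 × 10 = 7.07 mm.
R_nwl = 0.6 × 490 × 7.07 × 230 × 10⁻³ = 478.1 kN (longitudinal, 2 welds).
R_nwt = 0.6 × 490 × 7.07 × 90 × 10⁻³ = 187.1 kN (transverse, base value).
(i) R_nwl + R_nwt = 665.1 kN; (ii) 0.85 R_nwl + 1.5 R_nwt = 687 kN.
R_n = max = 687 kN [governs: (ii)]; φR_n = 515.2 kN.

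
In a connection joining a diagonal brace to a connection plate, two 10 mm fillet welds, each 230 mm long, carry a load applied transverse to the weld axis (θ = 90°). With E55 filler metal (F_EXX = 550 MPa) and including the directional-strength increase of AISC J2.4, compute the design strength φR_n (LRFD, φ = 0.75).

φR_n ≈ 1210 kN

t_e = 0.707 × 10 = 7.07 mm; A_we = 7.07 × 460 = 3252 mm².
Directional factor: 1.0 + 0.5 sin^1.5(90°) = 1.5.
F_nw = 0.6 × 550 × 1.5 = 495 MPa.
φR_n = 0.75 × 495 × 3252 × 10⁻³ = 1207 kN.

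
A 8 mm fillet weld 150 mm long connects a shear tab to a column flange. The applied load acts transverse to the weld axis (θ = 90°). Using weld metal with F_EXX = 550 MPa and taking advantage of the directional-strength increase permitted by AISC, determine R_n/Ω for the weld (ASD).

t_e = 0.707 × 8 = 5.656 mm; A_we = 5.656 × 150 = 848.4 mm².
Directional factor: 1.0 + 0.5 sin^1.5(90°) = 1.5.
F_nw = 0.6 × 550 × 1.5 = 495 MPa.
R_n/Ω = (495 × 848.4) / 2.0 × 10⁻³ = 210 kN.

R_n/Ω ≈ 210 kN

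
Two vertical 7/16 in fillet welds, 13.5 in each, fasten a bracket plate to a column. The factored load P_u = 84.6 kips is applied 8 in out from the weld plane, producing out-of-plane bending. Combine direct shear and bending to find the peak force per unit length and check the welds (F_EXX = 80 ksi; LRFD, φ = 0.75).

f_max ≈ 11.6 kip/in; NOT adequate

L_w = 2 × 13.5 = 27 in; section modulus (unit throat) S = 2 × L²/6 = 60.75 in².
Direct shear f_v = P/L_w = 84.6/27 = 3.133 kip/in.
Moment M = P × e = 84.6 × 8 = 676.8 kip·in; bending f_b = M/S = 11.14 kip/in.
f_max = √(f_v² + f_b²) = √(3.133² + 11.14²) = 11.57 kip/in.
φr_n = 0.75 × 0.6 × 80 × (0.707 × 0.4375) = 11.14 kip/in → NOT adequate.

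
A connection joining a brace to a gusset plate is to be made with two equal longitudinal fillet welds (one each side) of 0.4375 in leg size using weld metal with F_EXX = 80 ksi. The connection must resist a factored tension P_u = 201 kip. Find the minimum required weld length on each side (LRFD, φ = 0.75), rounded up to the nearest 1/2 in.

L = 9.5 in on each side

Throat t_e = 0.707 × 0.4375 = 0.3093 in.
φr_n = 0.75 × 0.6 × 80 × 0.3093 = 11.14 kip/in.
L_req = P_u / φr_n = 201 / 11.14 = 18.05 in total.
Per side: 18.05 / 2 = 9.025 in.
Round up → use L = 9.5 in on each side.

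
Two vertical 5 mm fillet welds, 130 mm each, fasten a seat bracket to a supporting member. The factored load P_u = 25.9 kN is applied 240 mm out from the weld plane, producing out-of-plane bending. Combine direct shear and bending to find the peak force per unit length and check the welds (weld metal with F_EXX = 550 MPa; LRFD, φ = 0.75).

L_w = 2 × 130 = 260 mm; section modulus (unit throat) S = 2 × L²/6 = 5633 mm².
Direct shear f_v = P/L_w = 25.9×10³/260 = 99.62 N/mm.
Moment M = P × e = 25.9×10³ × 240 = 6216000 N·mm; bending f_b = M/S = 1103 N/mm.
f_max = √(f_v² + f_b²) = √(99.62² + 1103²) = 1108 N/mm.
φr_n = 0.75 × 0.6 × 550 × (0.707 × 5) = 874.9 N/mm → NOT adequate.

f_max ≈ 1110 N/mm; NOT adequate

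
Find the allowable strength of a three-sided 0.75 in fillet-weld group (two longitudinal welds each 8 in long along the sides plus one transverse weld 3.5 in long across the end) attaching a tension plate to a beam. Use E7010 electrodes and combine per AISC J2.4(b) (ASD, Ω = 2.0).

R_n/Ω ≈ 217 kips

E70XX → F_EXX = 70 ksi.
t_e = 0.707 × 0.75 = 0.5302 in.
R_nwl = 0.6 × 70 × 0.5302 × 16 = 356.3 kips (longitudinal, 2 welds).
R_nwt = 0.6 × 70 × 0.5302 × 3.5 = 77.95 kips (transverse, base value).
(i) R_nwl + R_nwt = 434.3 kips; (ii) 0.85 R_nwl + 1.5 R_nwt = 419.8 kips.
R_n = max = 434.3 kips [governs: (i)]; R_n/Ω = 217.1 kips.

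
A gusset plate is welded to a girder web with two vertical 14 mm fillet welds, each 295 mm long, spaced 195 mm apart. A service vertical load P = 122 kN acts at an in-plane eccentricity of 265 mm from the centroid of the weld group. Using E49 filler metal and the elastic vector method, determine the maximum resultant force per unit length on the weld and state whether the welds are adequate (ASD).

f_max ≈ 713 N/mm; adequate

E49XX → F_EXX = 490 MPa.
Total weld length L_w = 590 mm. Treat welds as unit-width lines.
Polar moment about centroid: J = 2[d³/12 + d(b/2)²] = 2[295³/12 + 295×97.5²] = 9887000 mm³.
Direct shear f_v = P/L_w = 122×10³ / 590 = 206.8 N/mm (vertical).
Torsion M = P·e = 122×10³ × 265 = 32330000 N·mm.
Critical point at (x, y) = (97.5, 147.5) from centroid. f_tx = M·y/J = 482.3 N/mm; f_ty = M·x/J = 318.8 N/mm.
Resultant f_max = √[f_tx² + (f_v + f_ty)²] = √[482.3² + (206.8 + 318.8)²] = 713.3 N/mm.
Capacity per unit length: r_n/Ω = (1/2.0) × 0.6 × 490 × (0.707 × 14) = 1455 N/mm.
713.3 ≤ 1455 → adequate.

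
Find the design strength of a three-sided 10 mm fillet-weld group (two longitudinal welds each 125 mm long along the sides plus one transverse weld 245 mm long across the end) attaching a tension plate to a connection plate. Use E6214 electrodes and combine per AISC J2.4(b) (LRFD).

φR_n ≈ 1140 kN

E62XX → F_EXX = 620 MPa.
t_e = 0.707 × 10 = 7.07 mm.
R_nwl = 0.6 × 620 × 7.07 × 250 × 10⁻³ = 657.5 kN (longitudinal, 2 welds).
R_nwt = 0.6 × 620 × 7.07 × 245 × 10⁻³ = 644.4 kN (transverse, base value).
(i) R_nwl + R_nwt = 1302 kN; (ii) 0.85 R_nwl + 1.5 R_nwt = 1525 kN.
R_n = max = 1525 kN [governs: (ii)]; φR_n = 1144 kN.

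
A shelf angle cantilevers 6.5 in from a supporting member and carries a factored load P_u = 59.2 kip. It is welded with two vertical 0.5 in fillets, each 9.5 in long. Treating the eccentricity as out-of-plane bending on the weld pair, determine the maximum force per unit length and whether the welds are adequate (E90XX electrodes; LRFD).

E90XX → F_EXX = 90 ksi.
L_w = 2 × 9.5 = 19 in; section modulus (unit throat) S = 2 × L²/6 = 30.08 in².
Direct shear f_v = P/L_w = 59.2/19 = 3.116 kip/in.
Moment M = P × e = 59.2 × 6.5 = 384.8 kip·in; bending f_b = M/S = 12.79 kip/in.
f_max = √(f_v² + f_b²) = √(3.116² + 12.79²) = 13.17 kip/in.
φr_n = 0.75 × 0.6 × 90 × (0.707 × 0.5) = 14.32 kip/in → adequate.

f_max ≈ 13.2 kip/in; adequate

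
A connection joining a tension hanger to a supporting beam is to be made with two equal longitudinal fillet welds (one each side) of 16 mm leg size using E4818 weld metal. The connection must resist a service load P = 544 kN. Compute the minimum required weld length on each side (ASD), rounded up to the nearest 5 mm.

E48XX → F_EXX = 480 MPa.
Throat t_e = 0.707 × 16 = 11.31 mm.
r_n/Ω = (0.6 × 480 × 11.31) / 2.0 = 1629 N/mm = 1.629 kN/mm.
L_req = P / (r_n/Ω) = 544 / 1.629 = 334 mm total.
Per side: 334 / 2 = 167 mm.
Round up → use L = 170 mm on each side.

L = 170 mm on each side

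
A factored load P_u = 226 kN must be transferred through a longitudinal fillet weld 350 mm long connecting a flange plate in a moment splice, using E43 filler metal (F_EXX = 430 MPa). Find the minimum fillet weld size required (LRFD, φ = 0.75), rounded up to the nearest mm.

Total weld length L = 350 mm.
Required throat t_e = P_u / (φ × 0.6 F_EXX × L) = 226 / (0.75 × 0.6 × 430 × 350 × 10⁻³) = 3.337 mm.
Required leg w = t_e / 0.707 = 4.72 mm → use 5 mm.

w = 5 mm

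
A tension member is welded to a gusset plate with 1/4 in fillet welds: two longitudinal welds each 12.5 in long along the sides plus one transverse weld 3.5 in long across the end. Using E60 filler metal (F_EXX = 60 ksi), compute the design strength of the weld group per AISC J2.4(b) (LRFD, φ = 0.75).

t_e = 0.707 × 0.25 = 0.1767 in.
R_nwl = 0.6 × 60 × 0.1767 × 25 = 159.1 kips (longitudinal, 2 welds).
R_nwt = 0.6 × 60 × 0.1767 × 3.5 = 22.27 kips (transverse, base value).
(i) R_nwl + R_nwt = 181.3 kips; (ii) 0.85 R_nwl + 1.5 R_nwt = 168.6 kips.
R_n = max = 181.3 kips [governs: (i)]; φR_n = 136 kips.

φR_n ≈ 136 kips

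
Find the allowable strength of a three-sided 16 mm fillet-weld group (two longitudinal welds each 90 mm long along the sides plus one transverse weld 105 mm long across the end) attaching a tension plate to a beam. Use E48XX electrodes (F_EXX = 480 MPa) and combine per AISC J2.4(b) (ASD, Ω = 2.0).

R_n/Ω ≈ 506 kN

t_e = 0.707 × 16 = 11.31 mm.
R_nwl = 0.6 × 480 × 11.31 × 180 × 10⁻³ = 586.4 kN (longitudinal, 2 welds).
R_nwt = 0.6 × 480 × 11.31 × 105 × 10⁻³ = 342.1 kN (transverse, base value).
(i) R_nwl + R_nwt = 928.5 kN; (ii) 0.85 R_nwl + 1.5 R_nwt = 1012 kN.
R_n = max = 1012 kN [governs: (ii)]; R_n/Ω = 505.8 kN.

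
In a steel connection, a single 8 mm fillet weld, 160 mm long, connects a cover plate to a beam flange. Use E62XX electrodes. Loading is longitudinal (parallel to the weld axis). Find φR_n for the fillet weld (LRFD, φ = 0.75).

φR_n ≈ 252 kN

E62XX → F_EXX = 620 MPa.
Effective throat t_e = 0.707 × 8 = 5.656 mm.
Total length L = 160 mm; A_we = 5.656 × 160 = 905 mm².
F_nw = 0.6 F_EXX = 0.6 × 620 = 372 MPa.
φR_n = 0.75 × 372 × 905 × 10⁻³ = 252.5 kN.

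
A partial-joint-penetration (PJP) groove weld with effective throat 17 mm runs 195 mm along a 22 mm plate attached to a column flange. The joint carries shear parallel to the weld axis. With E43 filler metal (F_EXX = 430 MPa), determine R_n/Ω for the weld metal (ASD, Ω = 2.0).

R_n/Ω ≈ 428 kN

Effective throat (given) t_e = 17 mm.
A_we = 17 × 195 = 3315 mm².
F_nw = 0.6 F_EXX = 258 MPa.
R_n/Ω = (258 × 3315) / 2.0 × 10⁻³ = 427.6 kN.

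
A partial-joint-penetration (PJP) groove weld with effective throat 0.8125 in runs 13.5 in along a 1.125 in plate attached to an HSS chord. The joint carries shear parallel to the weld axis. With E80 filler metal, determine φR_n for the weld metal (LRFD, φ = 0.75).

φR_n ≈ 395 kip

E80XX → F_EXX = 80 ksi.
Effective throat (given) t_e = 0.8125 in.
A_we = 0.8125 × 13.5 = 10.97 in².
F_nw = 0.6 F_EXX = 48 ksi.
φR_n = 0.75 × 48 × 10.97 = 394.9 kip.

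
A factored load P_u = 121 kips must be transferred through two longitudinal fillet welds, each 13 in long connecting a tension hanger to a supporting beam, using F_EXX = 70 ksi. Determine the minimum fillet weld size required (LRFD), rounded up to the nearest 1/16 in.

Total weld length L = 26 in.
Required throat t_e = P_u / (φ × 0.6 F_EXX × L) = 121 / (0.75 × 0.6 × 70 × 26) = 0.1477 in.
Required leg w = t_e / 0.707 = 0.209 in → use 1/4 in.

w = 1/4 in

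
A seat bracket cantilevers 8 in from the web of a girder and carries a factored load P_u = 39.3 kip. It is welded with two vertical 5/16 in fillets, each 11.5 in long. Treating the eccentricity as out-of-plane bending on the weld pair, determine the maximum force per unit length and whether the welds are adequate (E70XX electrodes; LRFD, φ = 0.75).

E70XX → F_EXX = 70 ksi.
L_w = 2 × 11.5 = 23 in; section modulus (unit throat) S = 2 × L²/6 = 44.08 in².
Direct shear f_v = P/L_w = 39.3/23 = 1.709 kip/in.
Moment M = P × e = 39.3 × 8 = 314.4 kip·in; bending f_b = M/S = 7.132 kip/in.
f_max = √(f_v² + f_b²) = √(1.709² + 7.132²) = 7.334 kip/in.
φr_n = 0.75 × 0.6 × 70 × (0.707 × 0.3125) = 6.96 kip/in → NOT adequate.

f_max ≈ 7.33 kip/in; NOT adequate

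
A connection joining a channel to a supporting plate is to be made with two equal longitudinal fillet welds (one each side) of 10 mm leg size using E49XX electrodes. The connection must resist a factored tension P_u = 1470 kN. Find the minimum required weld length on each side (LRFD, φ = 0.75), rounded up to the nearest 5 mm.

L = 475 mm on each side

E49XX → F_EXX = 490 MPa.
Throat t_e = 0.707 × 10 = 7.07 mm.
φr_n = 0.75 × 0.6 × 490 × 7.07 × 10⁻³ = 1.559 kN/mm.
L_req = P_u / φr_n = 1470 / 1.559 = 943 mm total.
Per side: 943 / 2 = 471.5 mm.
Round up → use L = 475 mm on each side.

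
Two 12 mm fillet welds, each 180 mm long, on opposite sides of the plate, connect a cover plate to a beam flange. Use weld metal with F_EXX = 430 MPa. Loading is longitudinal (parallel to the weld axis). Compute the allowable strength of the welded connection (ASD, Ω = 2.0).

Effective throat t_e = 0.707 × 12 = 8.484 mm.
Total length L = 360 mm; A_we = 8.484 × 360 = 3054 mm².
F_nw = 0.6 F_EXX = 0.6 × 430 = 258 MPa.
R_n = 258 × 3054 × 10⁻³ = 788 kN; R_n/Ω = 788/2.0 = 394 kN.

R_n/Ω ≈ 394 kN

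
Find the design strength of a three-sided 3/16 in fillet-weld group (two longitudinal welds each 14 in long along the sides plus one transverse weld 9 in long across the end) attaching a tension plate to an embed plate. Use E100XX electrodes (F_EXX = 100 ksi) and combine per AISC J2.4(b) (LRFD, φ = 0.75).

t_e = 0.707 × 0.1875 = 0.1326 in.
R_nwl = 0.6 × 100 × 0.1326 × 28 = 222.7 kip (longitudinal, 2 welds).
R_nwt = 0.6 × 100 × 0.1326 × 9 = 71.58 kip (transverse, base value).
(i) R_nwl + R_nwt = 294.3 kip; (ii) 0.85 R_nwl + 1.5 R_nwt = 296.7 kip.
R_n = max = 296.7 kip [governs: (ii)]; φR_n = 222.5 kip.

φR_n ≈ 223 kip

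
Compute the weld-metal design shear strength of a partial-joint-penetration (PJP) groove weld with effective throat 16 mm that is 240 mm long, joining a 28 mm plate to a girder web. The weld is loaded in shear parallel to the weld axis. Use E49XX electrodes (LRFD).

E49XX → F_EXX = 490 MPa.
Effective throat (given) t_e = 16 mm.
A_we = 16 × 240 = 3840 mm².
F_nw = 0.6 F_EXX = 294 MPa.
φR_n = 0.75 × 294 × 3840 × 10⁻³ = 846.7 kN.

φR_n ≈ 847 kN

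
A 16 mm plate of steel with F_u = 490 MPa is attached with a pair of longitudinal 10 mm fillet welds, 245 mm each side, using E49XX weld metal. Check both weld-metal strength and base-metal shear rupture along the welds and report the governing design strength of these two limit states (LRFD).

φR_n ≈ 764 kN (weld metal governs)

E49XX → F_EXX = 490 MPa.
t_e = 0.707 × 10 = 7.07 mm; L = 490 mm.
Weld metal: φR_n = 0.75 × 0.6 × 490 × 7.07 × 490 × 10⁻³ = 763.9 kN.
Base metal (shear rupture): φR_n = 0.75 × 0.6 × 490 × 16 × 490 × 10⁻³ = 1729 kN.
Governing: weld metal.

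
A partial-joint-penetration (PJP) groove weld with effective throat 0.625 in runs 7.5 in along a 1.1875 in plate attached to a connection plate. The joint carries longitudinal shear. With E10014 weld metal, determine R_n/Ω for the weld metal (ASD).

R_n/Ω ≈ 141 kip

E100XX → F_EXX = 100 ksi.
Effective throat (given) t_e = 0.625 in.
A_we = 0.625 × 7.5 = 4.688 in².
F_nw = 0.6 F_EXX = 60 ksi.
R_n/Ω = (60 × 4.688) / 2.0 = 140.6 kip.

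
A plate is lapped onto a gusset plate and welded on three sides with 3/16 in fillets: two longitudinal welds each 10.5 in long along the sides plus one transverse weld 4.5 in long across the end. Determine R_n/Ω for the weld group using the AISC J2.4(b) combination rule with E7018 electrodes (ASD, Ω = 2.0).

E70XX → F_EXX = 70 ksi.
t_e = 0.707 × 0.1875 = 0.1326 in.
R_nwl = 0.6 × 70 × 0.1326 × 21 = 116.9 kips (longitudinal, 2 welds).
R_nwt = 0.6 × 70 × 0.1326 × 4.5 = 25.05 kips (transverse, base value).
(i) R_nwl + R_nwt = 142 kips; (ii) 0.85 R_nwl + 1.5 R_nwt = 137 kips.
R_n = max = 142 kips [governs: (i)]; R_n/Ω = 70.99 kips.

R_n/Ω ≈ 71 kips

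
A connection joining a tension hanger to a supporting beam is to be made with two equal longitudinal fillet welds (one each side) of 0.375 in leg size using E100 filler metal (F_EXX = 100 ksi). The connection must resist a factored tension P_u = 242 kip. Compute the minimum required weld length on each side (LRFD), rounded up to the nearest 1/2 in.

L = 10.5 in on each side

Throat t_e = 0.707 × 0.375 = 0.2651 in.
φr_n = 0.75 × 0.6 × 100 × 0.2651 = 11.93 kip/in.
L_req = P_u / φr_n = 242 / 11.93 = 20.28 in total.
Per side: 20.28 / 2 = 10.14 in.
Round up → use L = 10.5 in on each side.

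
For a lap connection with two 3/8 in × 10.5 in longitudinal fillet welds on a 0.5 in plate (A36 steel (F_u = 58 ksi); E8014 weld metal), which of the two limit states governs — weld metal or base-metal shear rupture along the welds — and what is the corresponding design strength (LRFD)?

E80XX → F_EXX = 80 ksi.
t_e = 0.707 × 0.375 = 0.2651 in; L = 21 in.
Weld metal: φR_n = 0.75 × 0.6 × 80 × 0.2651 × 21 = 200.4 kip.
Base metal (shear rupture): φR_n = 0.75 × 0.6 × 58 × 0.5 × 21 = 274 kip.
Governing: weld metal.

φR_n ≈ 200 kip (weld metal governs)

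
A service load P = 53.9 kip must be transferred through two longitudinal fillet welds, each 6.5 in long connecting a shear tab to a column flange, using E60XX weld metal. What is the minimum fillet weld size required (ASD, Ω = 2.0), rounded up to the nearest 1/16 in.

w = 3/8 in

E60XX → F_EXX = 60 ksi.
Total weld length L = 13 in.
Required throat t_e = P × Ω / (0.6 F_EXX × L) = 53.9 × 2.0 / (0.6 × 60 × 13) = 0.2303 in.
Required leg w = t_e / 0.707 = 0.3258 in → use 3/8 in.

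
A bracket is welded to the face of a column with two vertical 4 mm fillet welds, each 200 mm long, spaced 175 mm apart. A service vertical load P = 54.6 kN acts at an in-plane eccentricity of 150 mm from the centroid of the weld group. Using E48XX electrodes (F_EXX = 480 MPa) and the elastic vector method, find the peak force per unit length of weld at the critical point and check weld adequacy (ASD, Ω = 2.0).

f_max ≈ 353 N/mm; adequate

Total weld length L_w = 400 mm. Treat welds as unit-width lines.
Polar moment about centroid: J = 2[d³/12 + d(b/2)²] = 2[200³/12 + 200×87.5²] = 4396000 mm³.
Direct shear f_v = P/L_w = 54.6×10³ / 400 = 136.5 N/mm (vertical).
Torsion M = P·e = 54.6×10³ × 150 = 8190000 N·mm.
Critical point at (x, y) = (87.5, 100) from centroid. f_tx = M·y/J = 186.3 N/mm; f_ty = M·x/J = 163 N/mm.
Resultant f_max = √[f_tx² + (f_v + f_ty)²] = √[186.3² + (136.5 + 163)²] = 352.7 N/mm.
Capacity per unit length: r_n/Ω = (1/2.0) × 0.6 × 480 × (0.707 × 4) = 407.2 N/mm.
352.7 ≤ 407.2 → adequate.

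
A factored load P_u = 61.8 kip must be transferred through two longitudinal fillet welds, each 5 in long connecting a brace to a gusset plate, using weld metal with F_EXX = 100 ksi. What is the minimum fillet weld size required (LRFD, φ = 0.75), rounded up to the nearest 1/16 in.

w = 1/4 in

Total weld length L = 10 in.
Required throat t_e = P_u / (φ × 0.6 F_EXX × L) = 61.8 / (0.75 × 0.6 × 100 × 10) = 0.1373 in.
Required leg w = t_e / 0.707 = 0.1942 in → use 1/4 in.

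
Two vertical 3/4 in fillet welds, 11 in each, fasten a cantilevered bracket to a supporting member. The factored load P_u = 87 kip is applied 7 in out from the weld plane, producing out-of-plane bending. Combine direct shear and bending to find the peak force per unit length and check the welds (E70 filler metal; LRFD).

E70XX → F_EXX = 70 ksi.
L_w = 2 × 11 = 22 in; section modulus (unit throat) S = 2 × L²/6 = 40.33 in².
Direct shear f_v = P/L_w = 87/22 = 3.955 kip/in.
Moment M = P × e = 87 × 7 = 609 kip·in; bending f_b = M/S = 15.1 kip/in.
f_max = √(f_v² + f_b²) = √(3.955² + 15.1²) = 15.61 kip/in.
φr_n = 0.75 × 0.6 × 70 × (0.707 × 0.75) = 16.7 kip/in → adequate.

f_max ≈ 15.6 kip/in; adequate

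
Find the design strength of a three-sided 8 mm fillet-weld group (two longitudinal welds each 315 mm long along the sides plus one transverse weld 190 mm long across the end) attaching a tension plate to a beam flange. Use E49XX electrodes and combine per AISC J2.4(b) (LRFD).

E49XX → F_EXX = 490 MPa.
t_e = 0.707 × 8 = 5.656 mm.
R_nwl = 0.6 × 490 × 5.656 × 630 × 10⁻³ = 1048 kN (longitudinal, 2 welds).
R_nwt = 0.6 × 490 × 5.656 × 190 × 10⁻³ = 315.9 kN (transverse, base value).
(i) R_nwl + R_nwt = 1364 kN; (ii) 0.85 R_nwl + 1.5 R_nwt = 1364 kN.
R_n = max = 1364 kN [governs: (ii)]; φR_n = 1023 kN.

φR_n ≈ 1020 kN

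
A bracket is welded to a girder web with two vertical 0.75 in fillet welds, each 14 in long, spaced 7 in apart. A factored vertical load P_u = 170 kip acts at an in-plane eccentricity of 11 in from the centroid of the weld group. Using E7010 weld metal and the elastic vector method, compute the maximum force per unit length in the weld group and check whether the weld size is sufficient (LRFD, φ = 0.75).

f_max ≈ 21.7 kip/in; NOT adequate

E70XX → F_EXX = 70 ksi.
Total weld length L_w = 28 in. Treat welds as unit-width lines.
Polar moment about centroid: J = 2[d³/12 + d(b/2)²] = 2[14³/12 + 14×3.5²] = 800.3 in³.
Direct shear f_v = P/L_w = 170 / 28 = 6.071 kip/in (vertical).
Torsion M = P·e = 170 × 11 = 1870 kip·in.
Critical point at (x, y) = (3.5, 7) from centroid. f_tx = M·y/J = 16.36 kip/in; f_ty = M·x/J = 8.178 kip/in.
Resultant f_max = √[f_tx² + (f_v + f_ty)²] = √[16.36² + (6.071 + 8.178)²] = 21.69 kip/in.
Capacity per unit length: φr_n = 0.75 × 0.6 × 70 × (0.707 × 0.75) = 16.7 kip/in.
21.69 > 16.7 → NOT adequate.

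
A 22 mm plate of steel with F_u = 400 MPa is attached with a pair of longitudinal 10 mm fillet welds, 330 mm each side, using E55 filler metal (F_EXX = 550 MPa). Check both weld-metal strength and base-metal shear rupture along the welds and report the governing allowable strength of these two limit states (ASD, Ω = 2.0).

t_e = 0.707 × 10 = 7.07 mm; L = 660 mm.
Weld metal: R_n/Ω = (1/2.0) × 0.6 × 550 × 7.07 × 660 × 10⁻³ = 769.9 kN.
Base metal (shear rupture): R_n/Ω = (1/2.0) × 0.6 × 400 × 22 × 660 × 10⁻³ = 1742 kN.
Governing: weld metal.

R_n/Ω ≈ 770 kN (weld metal governs)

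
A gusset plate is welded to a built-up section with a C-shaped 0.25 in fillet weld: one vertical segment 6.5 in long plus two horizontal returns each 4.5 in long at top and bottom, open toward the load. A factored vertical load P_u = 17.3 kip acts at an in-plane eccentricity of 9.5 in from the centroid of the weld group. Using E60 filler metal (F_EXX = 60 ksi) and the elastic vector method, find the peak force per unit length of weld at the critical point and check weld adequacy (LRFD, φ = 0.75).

f_max ≈ 5.76 kip/in; NOT adequate

Total weld length L_w = 15.5 in. Treat welds as unit-width lines.
Centroid: x̄ = 2×4.5×2.25 / 15.5 = 1.306 in from the vertical weld.
Polar moment about centroid: J = I_x + I_y = [6.5³/12 + 2×4.5×3.25²] + [6.5×1.306² + 2(4.5³/12 + 4.5×0.9435²)] = 152.2 in³.
Direct shear f_v = P/L_w = 17.3 / 15.5 = 1.116 kip/in (vertical).
Torsion M = P·e = 17.3 × 9.5 = 164.35 kip·in.
Critical point at (x, y) = (3.194, 3.25) from centroid. f_tx = M·y/J = 3.508 kip/in; f_ty = M·x/J = 3.448 kip/in.
Resultant f_max = √[f_tx² + (f_v + f_ty)²] = √[3.508² + (1.116 + 3.448)²] = 5.756 kip/in.
Capacity per unit length: φr_n = 0.75 × 0.6 × 60 × (0.707 × 0.25) = 4.772 kip/in.
5.756 > 4.772 → NOT adequate.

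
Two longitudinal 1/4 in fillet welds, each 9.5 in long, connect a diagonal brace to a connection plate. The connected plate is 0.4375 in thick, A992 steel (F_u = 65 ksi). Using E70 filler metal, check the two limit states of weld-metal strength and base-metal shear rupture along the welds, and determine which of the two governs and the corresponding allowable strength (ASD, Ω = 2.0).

E70XX → F_EXX = 70 ksi.
t_e = 0.707 × 0.25 = 0.1767 in; L = 19 in.
Weld metal: R_n/Ω = (1/2.0) × 0.6 × 70 × 0.1767 × 19 = 70.52 kip.
Base metal (shear rupture): R_n/Ω = (1/2.0) × 0.6 × 65 × 0.4375 × 19 = 162.1 kip.
Governing: weld metal.

R_n/Ω ≈ 70.5 kip (weld metal governs)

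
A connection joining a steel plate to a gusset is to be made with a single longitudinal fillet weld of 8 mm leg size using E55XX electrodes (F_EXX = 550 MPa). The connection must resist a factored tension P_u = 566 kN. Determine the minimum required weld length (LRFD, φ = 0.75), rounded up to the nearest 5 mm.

Throat t_e = 0.707 × 8 = 5.656 mm.
φr_n = 0.75 × 0.6 × 550 × 5.656 × 10⁻³ = 1.4 kN/mm.
L_req = P_u / φr_n = 566 / 1.4 = 404.3 mm total.
Round up → use L = 405 mm.

L = 405 mm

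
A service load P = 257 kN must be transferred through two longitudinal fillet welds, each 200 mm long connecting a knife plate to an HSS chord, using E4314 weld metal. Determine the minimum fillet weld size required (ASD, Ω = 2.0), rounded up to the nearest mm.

w = 8 mm

E43XX → F_EXX = 430 MPa.
Total weld length L = 400 mm.
Required throat t_e = P × Ω / (0.6 F_EXX × L) = 257 × 2.0 / (0.6 × 430 × 400 × 10⁻³) = 4.981 mm.
Required leg w = t_e / 0.707 = 7.045 mm → use 8 mm.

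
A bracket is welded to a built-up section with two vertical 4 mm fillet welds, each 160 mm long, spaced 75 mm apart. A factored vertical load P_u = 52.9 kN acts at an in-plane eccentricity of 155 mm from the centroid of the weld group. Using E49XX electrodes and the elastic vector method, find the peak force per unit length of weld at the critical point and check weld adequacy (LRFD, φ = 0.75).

E49XX → F_EXX = 490 MPa.
Total weld length L_w = 320 mm. Treat welds as unit-width lines.
Polar moment about centroid: J = 2[d³/12 + d(b/2)²] = 2[160³/12 + 160×37.5²] = 1133000 mm³.
Direct shear f_v = P/L_w = 52.9×10³ / 320 = 165.3 N/mm (vertical).
Torsion M = P·e = 52.9×10³ × 155 = 8199500 N·mm.
Critical point at (x, y) = (37.5, 80) from centroid. f_tx = M·y/J = 579.1 N/mm; f_ty = M·x/J = 271.5 N/mm.
Resultant f_max = √[f_tx² + (f_v + f_ty)²] = √[579.1² + (165.3 + 271.5)²] = 725.4 N/mm.
Capacity per unit length: φr_n = 0.75 × 0.6 × 490 × (0.707 × 4) = 623.6 N/mm.
725.4 > 623.6 → NOT adequate.

f_max ≈ 725 N/mm; NOT adequate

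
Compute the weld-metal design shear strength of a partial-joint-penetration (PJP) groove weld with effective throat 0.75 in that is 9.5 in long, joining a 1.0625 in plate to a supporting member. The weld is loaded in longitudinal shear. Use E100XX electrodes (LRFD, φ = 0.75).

E100XX → F_EXX = 100 ksi.
Effective throat (given) t_e = 0.75 in.
A_we = 0.75 × 9.5 = 7.125 in².
F_nw = 0.6 F_EXX = 60 ksi.
φR_n = 0.75 × 60 × 7.125 = 320.6 kip.

φR_n ≈ 321 kip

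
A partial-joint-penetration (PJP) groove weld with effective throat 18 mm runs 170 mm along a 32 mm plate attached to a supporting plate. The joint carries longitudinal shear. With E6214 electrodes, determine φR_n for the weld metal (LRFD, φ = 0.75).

φR_n ≈ 854 kN

E62XX → F_EXX = 620 MPa.
Effective throat (given) t_e = 18 mm.
A_we = 18 × 170 = 3060 mm².
F_nw = 0.6 F_EXX = 372 MPa.
φR_n = 0.75 × 372 × 3060 × 10⁻³ = 853.7 kN.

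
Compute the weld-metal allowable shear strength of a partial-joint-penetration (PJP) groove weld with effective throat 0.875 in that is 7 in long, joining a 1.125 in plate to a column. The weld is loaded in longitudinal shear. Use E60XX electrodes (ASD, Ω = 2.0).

R_n/Ω ≈ 110 kip

E60XX → F_EXX = 60 ksi.
Effective throat (given) t_e = 0.875 in.
A_we = 0.875 × 7 = 6.125 in².
F_nw = 0.6 F_EXX = 36 ksi.
R_n/Ω = (36 × 6.125) / 2.0 = 110.2 kip.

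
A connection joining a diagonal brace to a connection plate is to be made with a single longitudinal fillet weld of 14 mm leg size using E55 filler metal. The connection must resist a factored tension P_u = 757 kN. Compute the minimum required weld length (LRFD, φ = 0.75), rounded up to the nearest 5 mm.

E55XX → F_EXX = 550 MPa.
Throat t_e = 0.707 × 14 = 9.898 mm.
φr_n = 0.75 × 0.6 × 550 × 9.898 × 10⁻³ = 2.45 kN/mm.
L_req = P_u / φr_n = 757 / 2.45 = 309 mm total.
Round up → use L = 310 mm.

L = 310 mm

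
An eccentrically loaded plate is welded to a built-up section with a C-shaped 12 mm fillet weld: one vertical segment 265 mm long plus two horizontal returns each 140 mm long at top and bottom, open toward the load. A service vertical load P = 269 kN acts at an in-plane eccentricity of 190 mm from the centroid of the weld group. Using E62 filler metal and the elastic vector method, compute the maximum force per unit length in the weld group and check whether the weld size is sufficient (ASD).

f_max ≈ 1490 N/mm; adequate

E62XX → F_EXX = 620 MPa.
Total weld length L_w = 545 mm. Treat welds as unit-width lines.
Centroid: x̄ = 2×140×70 / 545 = 35.96 mm from the vertical weld.
Polar moment about centroid: J = I_x + I_y = [265³/12 + 2×140×132.5²] + [265×35.96² + 2(140³/12 + 140×34.04²)] = 7591000 mm³.
Direct shear f_v = P/L_w = 269×10³ / 545 = 493.6 N/mm (vertical).
Torsion M = P·e = 269×10³ × 190 = 51110000 N·mm.
Critical point at (x, y) = (104, 132.5) from centroid. f_tx = M·y/J = 892.1 N/mm; f_ty = M·x/J = 700.5 N/mm.
Resultant f_max = √[f_tx² + (f_v + f_ty)²] = √[892.1² + (493.6 + 700.5)²] = 1491 N/mm.
Capacity per unit length: r_n/Ω = (1/2.0) × 0.6 × 620 × (0.707 × 12) = 1578 N/mm.
1491 ≤ 1578 → adequate.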